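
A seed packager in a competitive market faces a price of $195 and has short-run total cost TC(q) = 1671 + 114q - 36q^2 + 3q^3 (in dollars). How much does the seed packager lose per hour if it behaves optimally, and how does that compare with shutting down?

Profit = -$213 at q = 9

AVC = 114 - 36q + 3q^2 has its minimum $6 at q = 6; price $195 clears that bar, so the firm operates.
With MC = 114 - 72q + 9q^2, P = MC on the upward-sloping part at q* = 9.
TR = 195·9 = 1755. TC = 1671 + 297 = 1968. Profit = 1755 − 1968 = -$213.
Shutting down would mean losing the fixed cost of $1671, so operating at a loss of $213 is better by $1458.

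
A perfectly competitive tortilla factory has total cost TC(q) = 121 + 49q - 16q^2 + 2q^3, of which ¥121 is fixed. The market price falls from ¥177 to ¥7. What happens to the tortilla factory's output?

Output falls from 8 to 0 (the firm shuts down)

MC = 49 - 32q + 6q^2; the shutdown threshold is min AVC = ¥17 (at q = 4).
At P = ¥177 ≥ min AVC, set P = MC on the rising branch: q = 8.
At P = ¥7 < min AVC = ¥17, price no longer covers variable cost at any output, so the firm shuts down: q = 0.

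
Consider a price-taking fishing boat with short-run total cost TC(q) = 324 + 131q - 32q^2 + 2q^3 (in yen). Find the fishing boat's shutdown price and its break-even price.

Shutdown price = ¥3; break-even price = ¥41

Shutdown price = min AVC. AVC = 131 - 32q + 2q^2, with vertex at q = 8 and minimum ¥3.
ATC = 324/q + 131 - 32q + 2q^2. Setting dATC/dq = −324/q^2 − 32 + 4q = 0 gives q = 9 (since 4·9^3 − 32·9^2 = 324).
min ATC = 324/9 + 131 − 32·9 + 2·9^2 = ¥41. That is the break-even price.
Between these two prices the firm operates at a loss; above ¥41 it earns a profit.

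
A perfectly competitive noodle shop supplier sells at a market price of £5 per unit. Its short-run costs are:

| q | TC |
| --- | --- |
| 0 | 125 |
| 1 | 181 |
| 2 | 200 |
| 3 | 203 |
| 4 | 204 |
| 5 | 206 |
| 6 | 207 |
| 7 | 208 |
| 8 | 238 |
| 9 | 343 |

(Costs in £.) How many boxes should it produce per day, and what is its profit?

q = 0 (shut down); profit = -£125

Tabulate TR − TC: q=0: -125; q=1: -176; q=2: -190; q=3: -188; q=4: -184; q=5: -181; q=6: -177; q=7: -173; q=8: -198; q=9: -298.
Profit is highest at q = 0. Equivalently, the lowest AVC in the table is 83/7 ≈ £11.86 at q = 7, and P = £5 falls below it — price never covers variable cost, so the firm shuts down and loses only its fixed cost.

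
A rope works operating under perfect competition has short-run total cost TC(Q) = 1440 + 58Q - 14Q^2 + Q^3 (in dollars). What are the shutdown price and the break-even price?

Shutdown price = min AVC. AVC = 58 - 14Q + Q^2, with vertex at Q = 7 and minimum $9.
ATC = 1440/Q + 58 - 14Q + Q^2. Setting dATC/dQ = −1440/Q^2 − 14 + 2Q = 0 gives Q = 12 (since 2·12^3 − 14·12^2 = 1440).
min ATC = 1440/12 + 58 − 14·12 + 12^2 = $154. That is the break-even price.
For $9 ≤ P < $154 the firm produces at a loss; below $9 it shuts down.

Shutdown price = $9; break-even price = $154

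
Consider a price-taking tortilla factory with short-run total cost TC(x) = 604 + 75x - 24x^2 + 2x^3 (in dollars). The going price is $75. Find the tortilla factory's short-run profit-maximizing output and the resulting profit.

AVC = 75 - 24x + 2x^2 has its minimum $3 at x = 6; price $75 clears that bar, so the firm operates.
MC = 75 - 48x + 6x^2. Setting P = MC and taking the root on the rising branch gives x* = 8.
TR = 75·8 = 600. TC = 604 + 88 = 692. Profit = 600 − 692 = -$92.
By producing, the firm covers all variable cost plus $512 of fixed cost; shutting down would lose the full $604.

Profit = -$92 at x = 8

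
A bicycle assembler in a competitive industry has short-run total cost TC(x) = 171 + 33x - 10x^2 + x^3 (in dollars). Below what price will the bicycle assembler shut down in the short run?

Short-run supply begins at min AVC. From VC = 33x - 10x^2 + x^3, AVC = 33 - 10x + x^2.
At the minimum of AVC, MC = AVC. MC = 33 - 20x + 3x^2; setting MC = AVC gives 2x^2 - 10x = 0, so x = 5. min AVC = 8.
The firm shuts down for any P below $8.

$8 per unit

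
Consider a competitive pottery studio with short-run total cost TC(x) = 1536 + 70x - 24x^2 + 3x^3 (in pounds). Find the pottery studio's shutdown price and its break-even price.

Shutdown price = min AVC. AVC = 70 - 24x + 3x^2, with vertex at x = 4 and minimum £22.
ATC = 1536/x + 70 - 24x + 3x^2. Setting dATC/dx = −1536/x^2 − 24 + 6x = 0 gives x = 8 (since 6·8^3 − 24·8^2 = 1536).
min ATC = 1536/8 + 70 − 24·8 + 3·8^2 = £262. That is the break-even price.
Between these two prices the firm operates at a loss; above £262 it earns a profit.

Shutdown price = £22; break-even price = £262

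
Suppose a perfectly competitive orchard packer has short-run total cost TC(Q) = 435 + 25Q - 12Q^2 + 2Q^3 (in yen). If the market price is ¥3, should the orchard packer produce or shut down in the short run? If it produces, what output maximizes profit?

Strip out fixed cost: VC = 25Q - 12Q^2 + 2Q^3. Then AVC = 25 - 12Q + 2Q^2 and MC = 25 - 24Q + 6Q^2.
The AVC parabola has its vertex at Q = 12/4 = 3, where AVC = 25 - 12·3 + 2·3^2 = ¥7.
P = ¥3 lies below min AVC = ¥7; no output level covers variable cost.
Shutting down limits the loss to fixed cost, ¥435.

Shut down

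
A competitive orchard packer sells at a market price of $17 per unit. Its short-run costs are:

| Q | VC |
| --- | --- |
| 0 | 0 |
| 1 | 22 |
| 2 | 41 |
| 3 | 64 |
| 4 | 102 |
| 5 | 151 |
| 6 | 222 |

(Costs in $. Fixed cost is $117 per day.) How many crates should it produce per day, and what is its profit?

Q = 0 (shut down); profit = -$117

Tabulate TR − TC: Q=0: -117; Q=1: -122; Q=2: -124; Q=3: -130; Q=4: -151; Q=5: -183; Q=6: -237.
Profit is highest at Q = 0. Equivalently, the lowest AVC in the table is 41/2 ≈ $20.50 at Q = 2, and P = $17 falls below it — price never covers variable cost, so the firm shuts down and loses only its fixed cost.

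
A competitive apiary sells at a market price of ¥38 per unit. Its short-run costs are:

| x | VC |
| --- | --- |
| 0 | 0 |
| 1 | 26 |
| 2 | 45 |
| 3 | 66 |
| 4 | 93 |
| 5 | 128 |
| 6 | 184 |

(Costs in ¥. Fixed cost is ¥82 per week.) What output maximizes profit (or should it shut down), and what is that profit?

Compute π = P·x − TC at each output: x=0: -82; x=1: -70; x=2: -51; x=3: -34; x=4: -23; x=5: -20; x=6: -38.
Profit is maximized at x = 5. AVC there is 128/5 = ¥25.60 ≤ P, so producing beats shutting down (which would give -¥82).

x = 5; profit = -¥20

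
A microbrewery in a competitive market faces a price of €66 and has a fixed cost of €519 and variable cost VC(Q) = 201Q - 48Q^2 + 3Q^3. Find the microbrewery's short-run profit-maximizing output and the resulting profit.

Profit = -€33 at Q = 9

AVC = 201 - 48Q + 3Q^2; min AVC = €9 at Q = 8. Since P = €66 ≥ min AVC, the firm produces.
MC = 201 - 96Q + 9Q^2. Setting P = MC and taking the root on the rising branch gives Q* = 9.
TR = 66·9 = 594. TC = 519 + 108 = 627. Profit = 594 − 627 = -€33.
That loss of €33 beats the €519 the firm would lose by shutting down; producing recovers €486 of fixed cost.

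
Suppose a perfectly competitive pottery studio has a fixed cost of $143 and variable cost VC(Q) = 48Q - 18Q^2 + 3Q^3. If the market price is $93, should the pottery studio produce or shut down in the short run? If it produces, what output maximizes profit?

Produce at Q = 5

From TC, MC = TC'(Q) = 48 - 36Q + 9Q^2 and AVC = VC/Q = 48 - 18Q + 3Q^2.
The AVC parabola has its vertex at Q = 18/6 = 3, where AVC = 48 - 18·3 + 3·3^2 = $21.
Since P = $93 ≥ min AVC = $21, price covers variable cost and the firm should produce.
P = MC gives -45 - 36Q + 9Q^2 = 0, with roots -1 and 5. Take the larger (rising MC): Q* = 5.
Check: AVC at Q = 5 is $33 ≤ P, so revenue covers variable cost.
Profit = P·Q − TC = 93·5 − 308 = $157.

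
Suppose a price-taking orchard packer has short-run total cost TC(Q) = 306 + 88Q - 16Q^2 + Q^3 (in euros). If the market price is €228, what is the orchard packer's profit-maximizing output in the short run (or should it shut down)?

Produce at Q = 14

Variable cost is VC = 88Q - 16Q^2 + Q^3, so AVC = VC/Q = 88 - 16Q + Q^2 and MC = dTC/dQ = 88 - 32Q + 3Q^2.
The AVC parabola has its vertex at Q = 16/2 = 8, where AVC = 88 - 16·8 + 8^2 = €24.
Since P = €228 ≥ min AVC = €24, price covers variable cost and the firm should produce.
Set P = MC: 228 = 88 - 32Q + 3Q^2 → -140 - 32Q + 3Q^2 = 0. The roots are Q = -10/3 and Q = 14; the profit-maximizing output is on the rising part of MC, so Q* = 14.
Check: AVC at Q = 14 is €60 ≤ P, so revenue covers variable cost.
Profit = P·Q − TC = 228·14 − 1146 = €2046.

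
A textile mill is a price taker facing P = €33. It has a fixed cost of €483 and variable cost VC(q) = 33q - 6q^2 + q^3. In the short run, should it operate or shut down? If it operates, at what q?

Strip out fixed cost: VC = 33q - 6q^2 + q^3. Then AVC = 33 - 6q + q^2 and MC = 33 - 12q + 3q^2.
The AVC parabola has its vertex at q = 6/2 = 3, where AVC = 33 - 6·3 + 3^2 = €24.
P = €33 exceeds min AVC = €24, so the firm stays open.
Set P = MC: 33 = 33 - 12q + 3q^2 → -12q + 3q^2 = 0. The roots are q = 0 and q = 4; the profit-maximizing output is on the rising part of MC, so q* = 4.
Check: AVC at q = 4 is €25 ≤ P, so revenue covers variable cost.
Profit = P·q − TC = 33·4 − 583 = -€451, a loss, but smaller than the €483 fixed cost the firm would lose by shutting down.

Produce at q = 4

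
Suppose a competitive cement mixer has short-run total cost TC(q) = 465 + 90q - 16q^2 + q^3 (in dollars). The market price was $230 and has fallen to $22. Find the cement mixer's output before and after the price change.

Output falls from 14 to 0 (the firm shuts down)

AVC = 90 - 16q + q^2, minimized at q = 8 where min AVC = $26. MC = 90 - 32q + 3q^2.
With P = $230 above the shutdown price, P = MC gives q = 14.
At P = $22 < min AVC = $26, price no longer covers variable cost at any output, so the firm shuts down: q = 0.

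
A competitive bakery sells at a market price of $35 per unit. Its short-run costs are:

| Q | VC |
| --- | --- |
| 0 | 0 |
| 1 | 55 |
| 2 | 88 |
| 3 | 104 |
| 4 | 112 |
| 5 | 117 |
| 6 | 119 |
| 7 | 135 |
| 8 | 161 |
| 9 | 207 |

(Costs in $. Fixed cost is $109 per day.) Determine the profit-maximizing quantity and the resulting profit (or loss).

Q = 8; profit = $10

Tabulate TR − TC: Q=0: -109; Q=1: -129; Q=2: -127; Q=3: -108; Q=4: -81; Q=5: -51; Q=6: -18; Q=7: 1; Q=8: 10; Q=9: -1.
Profit is maximized at Q = 8. AVC there is 161/8 = $20.12 ≤ P, so producing beats shutting down (which would give -$109).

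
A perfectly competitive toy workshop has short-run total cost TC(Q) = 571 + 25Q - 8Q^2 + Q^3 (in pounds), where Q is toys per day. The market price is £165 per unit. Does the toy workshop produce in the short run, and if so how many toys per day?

From TC, MC = TC'(Q) = 25 - 16Q + 3Q^2 and AVC = VC/Q = 25 - 8Q + Q^2.
AVC hits its minimum where MC = AVC, at Q = 4, giving min AVC = 25 - 8·4 + 4^2 = £9.
Since P = £165 ≥ min AVC = £9, price covers variable cost and the firm should produce.
Set P = MC: 165 = 25 - 16Q + 3Q^2 → -140 - 16Q + 3Q^2 = 0. The roots are Q = -14/3 and Q = 10; the profit-maximizing output is on the rising part of MC, so Q* = 10.
Check: AVC at Q = 10 is £45 ≤ P, so revenue covers variable cost.
Profit = P·Q − TC = 165·10 − 1021 = £629.

Produce at Q = 10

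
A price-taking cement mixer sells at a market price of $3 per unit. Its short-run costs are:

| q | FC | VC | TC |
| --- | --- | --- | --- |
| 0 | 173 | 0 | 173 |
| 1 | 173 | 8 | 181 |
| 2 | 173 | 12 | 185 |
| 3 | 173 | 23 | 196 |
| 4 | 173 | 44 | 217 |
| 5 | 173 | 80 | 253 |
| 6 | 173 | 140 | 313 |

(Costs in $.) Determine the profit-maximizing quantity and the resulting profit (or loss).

Tabulate TR − TC: q=0: -173; q=1: -178; q=2: -179; q=3: -187; q=4: -205; q=5: -238; q=6: -295.
Profit is highest at q = 0. Equivalently, the lowest AVC in the table is 12/2 ≈ $6 at q = 2, and P = $3 falls below it — price never covers variable cost, so the firm shuts down and loses only its fixed cost.

q = 0 (shut down); profit = -$173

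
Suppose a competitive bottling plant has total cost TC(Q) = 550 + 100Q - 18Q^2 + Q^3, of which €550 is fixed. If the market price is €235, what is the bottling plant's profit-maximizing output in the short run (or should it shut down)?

Produce at Q = 15

Strip out fixed cost: VC = 100Q - 18Q^2 + Q^3. Then AVC = 100 - 18Q + Q^2 and MC = 100 - 36Q + 3Q^2.
The AVC parabola has its vertex at Q = 18/2 = 9, where AVC = 100 - 18·9 + 9^2 = €19.
Since P = €235 ≥ min AVC = €19, price covers variable cost and the firm should produce.
Solving P = MC: -135 - 36Q + 3Q^2 = 0 ⇒ Q = -3 or 15. On the upward-sloping branch, Q* = 15.
Check: AVC at Q = 15 is €55 ≤ P, so revenue covers variable cost.
Profit = P·Q − TC = 235·15 − 1375 = €2150.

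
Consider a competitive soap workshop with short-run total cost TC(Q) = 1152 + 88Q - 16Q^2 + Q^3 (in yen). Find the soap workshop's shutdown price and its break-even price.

Shutdown price = min AVC. AVC = 88 - 16Q + Q^2, with vertex at Q = 8 and minimum ¥24.
ATC = 1152/Q + 88 - 16Q + Q^2. Setting dATC/dQ = −1152/Q^2 − 16 + 2Q = 0 gives Q = 12 (since 2·12^3 − 16·12^2 = 1152).
min ATC = 1152/12 + 88 − 16·12 + 12^2 = ¥136. That is the break-even price.
Between these two prices the firm operates at a loss; above ¥136 it earns a profit.

Shutdown price = ¥24; break-even price = ¥136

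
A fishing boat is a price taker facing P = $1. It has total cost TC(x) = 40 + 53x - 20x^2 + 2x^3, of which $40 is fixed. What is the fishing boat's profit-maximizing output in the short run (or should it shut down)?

From TC, MC = TC'(x) = 53 - 40x + 6x^2 and AVC = VC/x = 53 - 20x + 2x^2.
AVC is minimized where dAVC/dx = -20 + 4x = 0, at x = 5; min AVC = 53 - 20·5 + 2·5^2 = $3.
P = $1 lies below min AVC = $3; no output level covers variable cost.
The firm minimizes its loss by shutting down and losing only its fixed cost of $40.

Shut down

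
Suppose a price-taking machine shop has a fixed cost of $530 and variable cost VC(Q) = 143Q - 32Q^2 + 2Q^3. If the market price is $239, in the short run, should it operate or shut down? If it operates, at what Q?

Produce at Q = 12

From TC, MC = TC'(Q) = 143 - 64Q + 6Q^2 and AVC = VC/Q = 143 - 32Q + 2Q^2.
AVC is minimized where dAVC/dQ = -32 + 4Q = 0, at Q = 8; min AVC = 143 - 32·8 + 2·8^2 = $15.
P = $239 exceeds min AVC = $15, so the firm stays open.
P = MC gives -96 - 64Q + 6Q^2 = 0, with roots -4/3 and 12. Take the larger (rising MC): Q* = 12.
Check: AVC at Q = 12 is $47 ≤ P, so revenue covers variable cost.
Profit = P·Q − TC = 239·12 − 1094 = $1774.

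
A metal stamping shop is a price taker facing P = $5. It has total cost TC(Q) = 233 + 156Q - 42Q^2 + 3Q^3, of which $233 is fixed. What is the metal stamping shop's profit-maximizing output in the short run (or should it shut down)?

Shut down

Variable cost is VC = 156Q - 42Q^2 + 3Q^3, so AVC = VC/Q = 156 - 42Q + 3Q^2 and MC = dTC/dQ = 156 - 84Q + 9Q^2.
AVC is minimized where dAVC/dQ = -42 + 6Q = 0, at Q = 7; min AVC = 156 - 42·7 + 3·7^2 = $9.
P = $5 lies below min AVC = $9; no output level covers variable cost.
Shutting down limits the loss to fixed cost, $233.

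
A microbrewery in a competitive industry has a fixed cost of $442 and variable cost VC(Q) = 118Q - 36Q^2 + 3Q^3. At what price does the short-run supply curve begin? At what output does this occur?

The firm shuts down when price falls below the minimum of average variable cost. AVC = VC/Q = 118 - 36Q + 3Q^2.
At the minimum of AVC, MC = AVC. MC = 118 - 72Q + 9Q^2; setting MC = AVC gives 6Q^2 - 36Q = 0, so Q = 6. min AVC = 10.
For P < $10 the firm produces nothing.

$10 per unit, at Q = 6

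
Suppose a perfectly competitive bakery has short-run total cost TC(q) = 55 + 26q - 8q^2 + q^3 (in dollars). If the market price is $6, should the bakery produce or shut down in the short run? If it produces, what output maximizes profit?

Shut down

From TC, MC = TC'(q) = 26 - 16q + 3q^2 and AVC = VC/q = 26 - 8q + q^2.
AVC hits its minimum where MC = AVC, at q = 4, giving min AVC = 26 - 8·4 + 4^2 = $10.
Since P = $6 < min AVC = $10, price fails to cover variable cost at any output.
Best response: produce nothing and absorb the $55 fixed cost.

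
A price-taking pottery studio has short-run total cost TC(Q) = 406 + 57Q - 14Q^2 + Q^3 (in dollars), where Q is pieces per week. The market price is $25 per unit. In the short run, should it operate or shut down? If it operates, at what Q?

Variable cost is VC = 57Q - 14Q^2 + Q^3, so AVC = VC/Q = 57 - 14Q + Q^2 and MC = dTC/dQ = 57 - 28Q + 3Q^2.
AVC hits its minimum where MC = AVC, at Q = 7, giving min AVC = 57 - 14·7 + 7^2 = $8.
P = $25 exceeds min AVC = $8, so the firm stays open.
P = MC gives 32 - 28Q + 3Q^2 = 0, with roots 4/3 and 8. Take the larger (rising MC): Q* = 8.
Check: AVC at Q = 8 is $9 ≤ P, so revenue covers variable cost.
Profit = P·Q − TC = 25·8 − 478 = -$278, a loss, but smaller than the $406 fixed cost the firm would lose by shutting down.

Produce at Q = 8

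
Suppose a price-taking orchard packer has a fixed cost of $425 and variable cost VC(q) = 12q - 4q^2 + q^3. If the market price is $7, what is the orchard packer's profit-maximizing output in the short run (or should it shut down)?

Variable cost is VC = 12q - 4q^2 + q^3, so AVC = VC/q = 12 - 4q + q^2 and MC = dTC/dq = 12 - 8q + 3q^2.
The AVC parabola has its vertex at q = 4/2 = 2, where AVC = 12 - 4·2 + 2^2 = $8.
Since P = $7 < min AVC = $8, price fails to cover variable cost at any output.
The firm minimizes its loss by shutting down and losing only its fixed cost of $425.

Shut down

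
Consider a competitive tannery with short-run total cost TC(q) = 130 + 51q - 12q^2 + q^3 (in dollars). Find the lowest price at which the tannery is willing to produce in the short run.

$15 per unit

Short-run supply begins at min AVC. From VC = 51q - 12q^2 + q^3, AVC = 51 - 12q + q^2.
At the minimum of AVC, MC = AVC. MC = 51 - 24q + 3q^2; setting MC = AVC gives 2q^2 - 12q = 0, so q = 6. min AVC = 15.
So the shutdown price is $15.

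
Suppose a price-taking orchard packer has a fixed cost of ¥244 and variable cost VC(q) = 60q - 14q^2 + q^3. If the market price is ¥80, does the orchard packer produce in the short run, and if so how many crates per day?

Strip out fixed cost: VC = 60q - 14q^2 + q^3. Then AVC = 60 - 14q + q^2 and MC = 60 - 28q + 3q^2.
The AVC parabola has its vertex at q = 14/2 = 7, where AVC = 60 - 14·7 + 7^2 = ¥11.
P = ¥80 exceeds min AVC = ¥11, so the firm stays open.
Solving P = MC: -20 - 28q + 3q^2 = 0 ⇒ q = -2/3 or 10. On the upward-sloping branch, q* = 10.
Check: AVC at q = 10 is ¥20 ≤ P, so revenue covers variable cost.
Profit = P·q − TC = 80·10 − 444 = ¥356.

Produce at q = 10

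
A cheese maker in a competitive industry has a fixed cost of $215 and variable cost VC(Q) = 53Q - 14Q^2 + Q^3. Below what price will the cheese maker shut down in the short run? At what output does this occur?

Short-run supply begins at min AVC. From VC = 53Q - 14Q^2 + Q^3, AVC = 53 - 14Q + Q^2.
At the minimum of AVC, MC = AVC. MC = 53 - 28Q + 3Q^2; setting MC = AVC gives 2Q^2 - 14Q = 0, so Q = 7. min AVC = 4.
So the shutdown price is $4.

$4 per unit, at Q = 7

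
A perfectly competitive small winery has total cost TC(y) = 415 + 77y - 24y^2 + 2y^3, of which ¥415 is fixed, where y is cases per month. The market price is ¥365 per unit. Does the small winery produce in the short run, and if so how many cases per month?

Produce at y = 12

From TC, MC = TC'(y) = 77 - 48y + 6y^2 and AVC = VC/y = 77 - 24y + 2y^2.
The AVC parabola has its vertex at y = 24/4 = 6, where AVC = 77 - 24·6 + 2·6^2 = ¥5.
Since P = ¥365 ≥ min AVC = ¥5, price covers variable cost and the firm should produce.
Set P = MC: 365 = 77 - 48y + 6y^2 → -288 - 48y + 6y^2 = 0. The roots are y = -4 and y = 12; the profit-maximizing output is on the rising part of MC, so y* = 12.
Check: AVC at y = 12 is ¥77 ≤ P, so revenue covers variable cost.
Profit = P·y − TC = 365·12 − 1339 = ¥3041.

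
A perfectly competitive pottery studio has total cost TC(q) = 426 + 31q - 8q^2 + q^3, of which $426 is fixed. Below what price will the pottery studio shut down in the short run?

$15 per unit

The firm shuts down when price falls below the minimum of average variable cost. AVC = VC/q = 31 - 8q + q^2.
dAVC/dq = -8 + 2q = 0 gives q = 4. min AVC = 31 - 8·4 + 4^2 = 15.
The firm shuts down for any P below $15.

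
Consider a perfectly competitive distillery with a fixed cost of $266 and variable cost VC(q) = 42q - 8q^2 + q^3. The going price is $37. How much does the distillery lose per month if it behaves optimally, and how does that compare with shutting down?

Profit = -$216 at q = 5

AVC = 42 - 8q + q^2 has its minimum $26 at q = 4; price $37 clears that bar, so the firm operates.
MC = 42 - 16q + 3q^2. Setting P = MC and taking the root on the rising branch gives q* = 5.
TR = 37·5 = 185. TC = 266 + 135 = 401. Profit = 185 − 401 = -$216.
That loss of $216 beats the $266 the firm would lose by shutting down; producing recovers $50 of fixed cost.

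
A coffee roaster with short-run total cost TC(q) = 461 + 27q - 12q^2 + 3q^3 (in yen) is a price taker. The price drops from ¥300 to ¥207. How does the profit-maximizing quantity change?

MC = 27 - 24q + 9q^2; the shutdown threshold is min AVC = ¥15 (at q = 2).
With P = ¥300 above the shutdown price, P = MC gives q = 7.
At P = ¥207 ≥ min AVC, set P = MC: q = 6. The firm stays open but cuts output.

Output falls from 7 to 6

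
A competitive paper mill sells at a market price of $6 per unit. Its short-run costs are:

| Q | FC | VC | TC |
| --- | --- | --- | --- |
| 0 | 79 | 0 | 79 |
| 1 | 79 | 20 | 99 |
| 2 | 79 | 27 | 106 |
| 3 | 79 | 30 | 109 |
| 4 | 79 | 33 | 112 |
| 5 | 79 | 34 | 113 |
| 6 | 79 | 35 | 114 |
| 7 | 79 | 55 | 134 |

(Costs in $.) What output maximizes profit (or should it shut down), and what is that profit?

Q = 6; profit = -$78

Tabulate TR − TC: Q=0: -79; Q=1: -93; Q=2: -94; Q=3: -91; Q=4: -88; Q=5: -83; Q=6: -78; Q=7: -92.
Profit is maximized at Q = 6. AVC there is 35/6 = $5.83 ≤ P, so producing beats shutting down (which would give -$79).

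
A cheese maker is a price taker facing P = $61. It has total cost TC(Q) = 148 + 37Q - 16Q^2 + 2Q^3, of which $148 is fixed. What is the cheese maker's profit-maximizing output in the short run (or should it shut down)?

Produce at Q = 6

From TC, MC = TC'(Q) = 37 - 32Q + 6Q^2 and AVC = VC/Q = 37 - 16Q + 2Q^2.
The AVC parabola has its vertex at Q = 16/4 = 4, where AVC = 37 - 16·4 + 2·4^2 = $5.
Because $61 ≥ $5, revenue can cover variable cost; the firm operates.
Solving P = MC: -24 - 32Q + 6Q^2 = 0 ⇒ Q = -2/3 or 6. On the upward-sloping branch, Q* = 6.
Check: AVC at Q = 6 is $13 ≤ P, so revenue covers variable cost.
Profit = P·Q − TC = 61·6 − 226 = $140.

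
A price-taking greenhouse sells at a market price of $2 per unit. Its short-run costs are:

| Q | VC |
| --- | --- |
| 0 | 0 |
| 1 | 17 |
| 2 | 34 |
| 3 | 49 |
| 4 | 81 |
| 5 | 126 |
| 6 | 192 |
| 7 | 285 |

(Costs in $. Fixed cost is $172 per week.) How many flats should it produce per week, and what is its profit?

Compute π = P·Q − TC at each output: Q=0: -172; Q=1: -187; Q=2: -202; Q=3: -215; Q=4: -245; Q=5: -288; Q=6: -352; Q=7: -443.
Profit is highest at Q = 0. Equivalently, the lowest AVC in the table is 49/3 ≈ $16.33 at Q = 3, and P = $2 falls below it — price never covers variable cost, so the firm shuts down and loses only its fixed cost.

Q = 0 (shut down); profit = -$172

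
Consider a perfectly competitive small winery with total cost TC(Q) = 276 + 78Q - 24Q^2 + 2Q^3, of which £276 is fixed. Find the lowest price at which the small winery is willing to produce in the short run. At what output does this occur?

£6 per unit, at Q = 6

The firm shuts down when price falls below the minimum of average variable cost. AVC = VC/Q = 78 - 24Q + 2Q^2.
dAVC/dQ = -24 + 4Q = 0 gives Q = 6. min AVC = 78 - 24·6 + 2·6^2 = 6.
For P < £6 the firm produces nothing.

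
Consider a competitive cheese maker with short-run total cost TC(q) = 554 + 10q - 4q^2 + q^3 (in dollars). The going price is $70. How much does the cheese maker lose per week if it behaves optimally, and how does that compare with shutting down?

AVC = 10 - 4q + q^2 has its minimum $6 at q = 2; price $70 clears that bar, so the firm operates.
With MC = 10 - 8q + 3q^2, P = MC on the upward-sloping part at q* = 6.
TR = 70·6 = 420. TC = 554 + 132 = 686. Profit = 420 − 686 = -$266.
Shutting down would mean losing the fixed cost of $554, so operating at a loss of $266 is better by $288.

Profit = -$266 at q = 6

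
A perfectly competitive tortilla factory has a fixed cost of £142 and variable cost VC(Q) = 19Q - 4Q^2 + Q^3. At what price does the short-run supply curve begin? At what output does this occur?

£15 per unit, at Q = 2

The shutdown price is the minimum of AVC. VC = 19Q - 4Q^2 + Q^3, so AVC = 19 - 4Q + Q^2.
dAVC/dQ = -4 + 2Q = 0 gives Q = 2. min AVC = 19 - 4·2 + 2^2 = 15.
So the shutdown price is £15.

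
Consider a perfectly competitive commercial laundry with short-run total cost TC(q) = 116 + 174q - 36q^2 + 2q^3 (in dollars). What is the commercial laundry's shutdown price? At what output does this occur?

$12 per unit, at q = 9

The firm shuts down when price falls below the minimum of average variable cost. AVC = VC/q = 174 - 36q + 2q^2.
At the minimum of AVC, MC = AVC. MC = 174 - 72q + 6q^2; setting MC = AVC gives 4q^2 - 36q = 0, so q = 9. min AVC = 12.
For P < $12 the firm produces nothing.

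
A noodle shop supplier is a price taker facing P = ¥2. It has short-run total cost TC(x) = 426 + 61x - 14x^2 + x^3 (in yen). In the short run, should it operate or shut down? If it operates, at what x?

Strip out fixed cost: VC = 61x - 14x^2 + x^3. Then AVC = 61 - 14x + x^2 and MC = 61 - 28x + 3x^2.
AVC hits its minimum where MC = AVC, at x = 7, giving min AVC = 61 - 14·7 + 7^2 = ¥12.
Since P = ¥2 < min AVC = ¥12, price fails to cover variable cost at any output.
The firm minimizes its loss by shutting down and losing only its fixed cost of ¥426.

Shut down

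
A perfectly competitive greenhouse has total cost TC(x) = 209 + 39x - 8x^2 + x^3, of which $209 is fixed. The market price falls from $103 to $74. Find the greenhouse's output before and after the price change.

Output falls from 8 to 7

MC = 39 - 16x + 3x^2; the shutdown threshold is min AVC = $23 (at x = 4).
At P = $103 ≥ min AVC, set P = MC on the rising branch: x = 8.
At P = $74 ≥ min AVC, set P = MC: x = 7. The firm stays open but cuts output.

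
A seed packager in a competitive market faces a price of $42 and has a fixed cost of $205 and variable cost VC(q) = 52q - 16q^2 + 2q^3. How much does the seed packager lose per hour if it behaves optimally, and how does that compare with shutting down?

Profit = -$105 at q = 5

AVC = 52 - 16q + 2q^2 has its minimum $20 at q = 4; price $42 clears that bar, so the firm operates.
With MC = 52 - 32q + 6q^2, P = MC on the upward-sloping part at q* = 5.
TR = 42·5 = 210. TC = 205 + 110 = 315. Profit = 210 − 315 = -$105.
Shutting down would mean losing the fixed cost of $205, so operating at a loss of $105 is better by $100.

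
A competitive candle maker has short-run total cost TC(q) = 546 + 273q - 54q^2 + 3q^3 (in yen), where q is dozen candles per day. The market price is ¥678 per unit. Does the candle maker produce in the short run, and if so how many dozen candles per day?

Produce at q = 15

From TC, MC = TC'(q) = 273 - 108q + 9q^2 and AVC = VC/q = 273 - 54q + 3q^2.
The AVC parabola has its vertex at q = 54/6 = 9, where AVC = 273 - 54·9 + 3·9^2 = ¥30.
Since P = ¥678 ≥ min AVC = ¥30, price covers variable cost and the firm should produce.
Set P = MC: 678 = 273 - 108q + 9q^2 → -405 - 108q + 9q^2 = 0. The roots are q = -3 and q = 15; the profit-maximizing output is on the rising part of MC, so q* = 15.
Check: AVC at q = 15 is ¥138 ≤ P, so revenue covers variable cost.
Profit = P·q − TC = 678·15 − 2616 = ¥7554.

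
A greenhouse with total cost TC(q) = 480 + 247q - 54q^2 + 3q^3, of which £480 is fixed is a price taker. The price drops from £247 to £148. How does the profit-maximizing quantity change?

MC = 247 - 108q + 9q^2; the shutdown threshold is min AVC = £4 (at q = 9).
With P = £247 above the shutdown price, P = MC gives q = 12.
At P = £148 ≥ min AVC, set P = MC: q = 11. The firm stays open but cuts output.

Output falls from 12 to 11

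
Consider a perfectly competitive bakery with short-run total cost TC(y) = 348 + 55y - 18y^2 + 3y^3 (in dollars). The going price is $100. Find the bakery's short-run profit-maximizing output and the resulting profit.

AVC = 55 - 18y + 3y^2 has its minimum $28 at y = 3; price $100 clears that bar, so the firm operates.
With MC = 55 - 36y + 9y^2, P = MC on the upward-sloping part at y* = 5.
TR = 100·5 = 500. TC = 348 + 200 = 548. Profit = 500 − 548 = -$48.
By producing, the firm covers all variable cost plus $300 of fixed cost; shutting down would lose the full $348.

Profit = -$48 at y = 5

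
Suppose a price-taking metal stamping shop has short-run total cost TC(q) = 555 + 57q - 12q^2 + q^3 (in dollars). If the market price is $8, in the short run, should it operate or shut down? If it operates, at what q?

Variable cost is VC = 57q - 12q^2 + q^3, so AVC = VC/q = 57 - 12q + q^2 and MC = dTC/dq = 57 - 24q + 3q^2.
The AVC parabola has its vertex at q = 12/2 = 6, where AVC = 57 - 12·6 + 6^2 = $21.
Since P = $8 < min AVC = $21, price fails to cover variable cost at any output.
The firm minimizes its loss by shutting down and losing only its fixed cost of $555.

Shut down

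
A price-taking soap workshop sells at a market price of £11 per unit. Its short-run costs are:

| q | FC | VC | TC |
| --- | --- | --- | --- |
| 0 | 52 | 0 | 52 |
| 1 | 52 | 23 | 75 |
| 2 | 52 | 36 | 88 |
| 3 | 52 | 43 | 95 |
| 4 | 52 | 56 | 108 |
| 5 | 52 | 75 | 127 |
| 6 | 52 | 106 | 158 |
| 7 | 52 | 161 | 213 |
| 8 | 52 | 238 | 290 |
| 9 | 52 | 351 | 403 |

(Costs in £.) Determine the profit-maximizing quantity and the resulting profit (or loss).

Compute π = P·q − TC at each output: q=0: -52; q=1: -64; q=2: -66; q=3: -62; q=4: -64; q=5: -72; q=6: -92; q=7: -136; q=8: -202; q=9: -304.
Profit is highest at q = 0. Equivalently, the lowest AVC in the table is 56/4 ≈ £14 at q = 4, and P = £11 falls below it — price never covers variable cost, so the firm shuts down and loses only its fixed cost.

q = 0 (shut down); profit = -£52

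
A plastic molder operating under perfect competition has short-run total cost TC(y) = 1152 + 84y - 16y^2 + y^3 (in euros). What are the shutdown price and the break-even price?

Shutdown price = min AVC. AVC = 84 - 16y + y^2, with vertex at y = 8 and minimum €20.
ATC = 1152/y + 84 - 16y + y^2. Setting dATC/dy = −1152/y^2 − 16 + 2y = 0 gives y = 12 (since 2·12^3 − 16·12^2 = 1152).
min ATC = 1152/12 + 84 − 16·12 + 12^2 = €132. That is the break-even price.
Between these two prices the firm operates at a loss; above €132 it earns a profit.

Shutdown price = €20; break-even price = €132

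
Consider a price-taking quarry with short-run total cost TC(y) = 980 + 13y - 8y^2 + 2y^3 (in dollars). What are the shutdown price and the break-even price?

Shutdown price = $5; break-even price = $195

AVC = 13 - 8y + 2y^2; minimized at y = 2, giving min AVC = $5. That is the shutdown price.
ATC = 980/y + 13 - 8y + 2y^2. Setting dATC/dy = −980/y^2 − 8 + 4y = 0 gives y = 7 (since 4·7^3 − 8·7^2 = 980).
min ATC = 980/7 + 13 − 8·7 + 2·7^2 = $195. That is the break-even price.
For $5 ≤ P < $195 the firm produces at a loss; below $5 it shuts down.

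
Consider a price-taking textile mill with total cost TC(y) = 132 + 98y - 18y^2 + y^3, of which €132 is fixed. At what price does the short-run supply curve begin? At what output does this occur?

The shutdown price is the minimum of AVC. VC = 98y - 18y^2 + y^3, so AVC = 98 - 18y + y^2.
At the minimum of AVC, MC = AVC. MC = 98 - 36y + 3y^2; setting MC = AVC gives 2y^2 - 18y = 0, so y = 9. min AVC = 17.
The firm shuts down for any P below €17.

€17 per unit, at y = 9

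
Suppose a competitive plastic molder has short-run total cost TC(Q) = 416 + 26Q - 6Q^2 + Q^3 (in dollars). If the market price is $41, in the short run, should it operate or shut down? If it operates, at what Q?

Produce at Q = 5

Strip out fixed cost: VC = 26Q - 6Q^2 + Q^3. Then AVC = 26 - 6Q + Q^2 and MC = 26 - 12Q + 3Q^2.
The AVC parabola has its vertex at Q = 6/2 = 3, where AVC = 26 - 6·3 + 3^2 = $17.
P = $41 exceeds min AVC = $17, so the firm stays open.
Solving P = MC: -15 - 12Q + 3Q^2 = 0 ⇒ Q = -1 or 5. On the upward-sloping branch, Q* = 5.
Check: AVC at Q = 5 is $21 ≤ P, so revenue covers variable cost.
Profit = P·Q − TC = 41·5 − 521 = -$316, a loss, but smaller than the $416 fixed cost the firm would lose by shutting down.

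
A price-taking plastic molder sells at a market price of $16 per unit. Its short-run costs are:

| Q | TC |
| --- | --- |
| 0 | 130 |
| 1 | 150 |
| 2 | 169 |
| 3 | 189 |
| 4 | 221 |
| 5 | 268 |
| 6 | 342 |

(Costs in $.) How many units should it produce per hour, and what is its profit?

Profit at each row (π = 16Q − TC): Q=0: -130; Q=1: -134; Q=2: -137; Q=3: -141; Q=4: -157; Q=5: -188; Q=6: -246.
Profit is highest at Q = 0. Equivalently, the lowest AVC in the table is 39/2 ≈ $19.50 at Q = 2, and P = $16 falls below it — price never covers variable cost, so the firm shuts down and loses only its fixed cost.

Q = 0 (shut down); profit = -$130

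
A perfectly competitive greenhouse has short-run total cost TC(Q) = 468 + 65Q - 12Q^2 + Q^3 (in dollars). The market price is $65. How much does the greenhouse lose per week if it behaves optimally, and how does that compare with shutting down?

Profit = -$212 at Q = 8

AVC = 65 - 12Q + Q^2; min AVC = $29 at Q = 6. Since P = $65 ≥ min AVC, the firm produces.
MC = 65 - 24Q + 3Q^2. Setting P = MC and taking the root on the rising branch gives Q* = 8.
TR = 65·8 = 520. TC = 468 + 264 = 732. Profit = 520 − 732 = -$212.
By producing, the firm covers all variable cost plus $256 of fixed cost; shutting down would lose the full $468.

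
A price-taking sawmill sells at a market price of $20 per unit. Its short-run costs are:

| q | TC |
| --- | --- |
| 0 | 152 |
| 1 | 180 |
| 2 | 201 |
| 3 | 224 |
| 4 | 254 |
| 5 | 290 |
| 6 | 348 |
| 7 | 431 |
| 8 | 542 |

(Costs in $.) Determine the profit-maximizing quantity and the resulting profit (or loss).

Compute π = P·q − TC at each output: q=0: -152; q=1: -160; q=2: -161; q=3: -164; q=4: -174; q=5: -190; q=6: -228; q=7: -291; q=8: -382.
Profit is highest at q = 0. Equivalently, the lowest AVC in the table is 72/3 ≈ $24 at q = 3, and P = $20 falls below it — price never covers variable cost, so the firm shuts down and loses only its fixed cost.

q = 0 (shut down); profit = -$152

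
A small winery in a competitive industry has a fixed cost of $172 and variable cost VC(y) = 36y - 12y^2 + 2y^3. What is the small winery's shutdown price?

The firm shuts down when price falls below the minimum of average variable cost. AVC = VC/y = 36 - 12y + 2y^2.
dAVC/dy = -12 + 4y = 0 gives y = 3. min AVC = 36 - 12·3 + 2·3^2 = 18.
So the shutdown price is $18.

$18 per unit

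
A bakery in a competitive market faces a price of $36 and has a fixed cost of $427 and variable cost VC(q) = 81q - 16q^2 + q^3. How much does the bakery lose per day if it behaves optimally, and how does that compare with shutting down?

AVC = 81 - 16q + q^2 has its minimum $17 at q = 8; price $36 clears that bar, so the firm operates.
MC = 81 - 32q + 3q^2. Setting P = MC and taking the root on the rising branch gives q* = 9.
TR = 36·9 = 324. TC = 427 + 162 = 589. Profit = 324 − 589 = -$265.
Shutting down would mean losing the fixed cost of $427, so operating at a loss of $265 is better by $162.

Profit = -$265 at q = 9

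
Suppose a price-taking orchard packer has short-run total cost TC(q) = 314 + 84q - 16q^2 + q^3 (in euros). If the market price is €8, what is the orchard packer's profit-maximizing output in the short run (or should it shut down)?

From TC, MC = TC'(q) = 84 - 32q + 3q^2 and AVC = VC/q = 84 - 16q + q^2.
The AVC parabola has its vertex at q = 16/2 = 8, where AVC = 84 - 16·8 + 8^2 = €20.
Since P = €8 < min AVC = €20, price fails to cover variable cost at any output.
The firm minimizes its loss by shutting down and losing only its fixed cost of €314.

Shut down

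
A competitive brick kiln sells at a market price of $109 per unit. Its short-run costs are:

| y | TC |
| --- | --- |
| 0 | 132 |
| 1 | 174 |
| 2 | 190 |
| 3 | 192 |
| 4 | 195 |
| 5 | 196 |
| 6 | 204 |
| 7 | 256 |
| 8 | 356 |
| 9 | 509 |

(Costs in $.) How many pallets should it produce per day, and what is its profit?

Profit at each row (π = 109y − TC): y=0: -132; y=1: -65; y=2: 28; y=3: 135; y=4: 241; y=5: 349; y=6: 450; y=7: 507; y=8: 516; y=9: 472.
Profit is maximized at y = 8. AVC there is 224/8 = $28 ≤ P, so producing beats shutting down (which would give -$132).

y = 8; profit = $516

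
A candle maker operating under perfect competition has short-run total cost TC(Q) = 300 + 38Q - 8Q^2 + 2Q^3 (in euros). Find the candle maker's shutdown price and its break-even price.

Shutdown price = min AVC. AVC = 38 - 8Q + 2Q^2, with vertex at Q = 2 and minimum €30.
ATC = 300/Q + 38 - 8Q + 2Q^2. Setting dATC/dQ = −300/Q^2 − 8 + 4Q = 0 gives Q = 5 (since 4·5^3 − 8·5^2 = 300).
min ATC = 300/5 + 38 − 8·5 + 2·5^2 = €108. That is the break-even price.
For €30 ≤ P < €108 the firm produces at a loss; below €30 it shuts down.

Shutdown price = €30; break-even price = €108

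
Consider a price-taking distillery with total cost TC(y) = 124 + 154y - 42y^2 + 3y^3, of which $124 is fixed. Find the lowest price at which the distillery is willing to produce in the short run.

$7 per unit

Short-run supply begins at min AVC. From VC = 154y - 42y^2 + 3y^3, AVC = 154 - 42y + 3y^2.
dAVC/dy = -42 + 6y = 0 gives y = 7. min AVC = 154 - 42·7 + 3·7^2 = 7.
The firm shuts down for any P below $7.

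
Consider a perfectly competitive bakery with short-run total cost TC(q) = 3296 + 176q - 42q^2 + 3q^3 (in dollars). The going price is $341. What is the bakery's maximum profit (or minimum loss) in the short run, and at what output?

Profit = -$392 at q = 11

AVC = 176 - 42q + 3q^2 has its minimum $29 at q = 7; price $341 clears that bar, so the firm operates.
With MC = 176 - 84q + 9q^2, P = MC on the upward-sloping part at q* = 11.
TR = 341·11 = 3751. TC = 3296 + 847 = 4143. Profit = 3751 − 4143 = -$392.
That loss of $392 beats the $3296 the firm would lose by shutting down; producing recovers $2904 of fixed cost.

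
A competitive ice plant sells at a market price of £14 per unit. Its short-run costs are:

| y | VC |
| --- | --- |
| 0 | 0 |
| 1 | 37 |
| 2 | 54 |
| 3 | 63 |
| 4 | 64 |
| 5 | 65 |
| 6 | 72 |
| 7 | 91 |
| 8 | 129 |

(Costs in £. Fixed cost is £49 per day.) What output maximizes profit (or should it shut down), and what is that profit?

y = 6; profit = -£37

Profit at each row (π = 14y − TC): y=0: -49; y=1: -72; y=2: -75; y=3: -70; y=4: -57; y=5: -44; y=6: -37; y=7: -42; y=8: -66.
Profit is maximized at y = 6. AVC there is 72/6 = £12 ≤ P, so producing beats shutting down (which would give -£49).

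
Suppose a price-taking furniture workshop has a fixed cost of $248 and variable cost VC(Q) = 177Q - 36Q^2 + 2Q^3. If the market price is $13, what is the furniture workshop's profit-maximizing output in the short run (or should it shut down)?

Variable cost is VC = 177Q - 36Q^2 + 2Q^3, so AVC = VC/Q = 177 - 36Q + 2Q^2 and MC = dTC/dQ = 177 - 72Q + 6Q^2.
AVC is minimized where dAVC/dQ = -36 + 4Q = 0, at Q = 9; min AVC = 177 - 36·9 + 2·9^2 = $15.
P = $13 lies below min AVC = $15; no output level covers variable cost.
Shutting down limits the loss to fixed cost, $248.

Shut down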